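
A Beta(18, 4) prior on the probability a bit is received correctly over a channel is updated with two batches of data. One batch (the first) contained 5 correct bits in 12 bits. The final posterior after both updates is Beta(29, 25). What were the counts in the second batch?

6 correct bits and 14 errors

Sequential conjugate updates are equivalent to a single update on the pooled data, so total successes = posterior α − prior α and total failures = posterior β − prior β.
Total across both batches: 29−18=11 correct bits, 25−4=21 errors.
Subtract the first batch: 11−5=6 correct bits and 21−7=14 errors.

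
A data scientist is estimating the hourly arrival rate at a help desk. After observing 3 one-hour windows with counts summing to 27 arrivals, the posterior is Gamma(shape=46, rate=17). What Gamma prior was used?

Gamma(shape=19, rate=14)

A Gamma(α, β) prior (rate parametrization) on a Poisson rate with n observations summing to S gives posterior Gamma(α+S, β+n).
So α = 46 − 27 = 19 and β = 17 − 3 = 14.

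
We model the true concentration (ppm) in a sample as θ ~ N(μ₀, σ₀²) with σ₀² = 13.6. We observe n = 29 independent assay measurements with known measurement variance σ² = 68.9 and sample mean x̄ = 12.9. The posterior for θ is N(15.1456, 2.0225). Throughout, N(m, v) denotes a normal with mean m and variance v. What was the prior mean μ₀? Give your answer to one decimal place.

μ₀ = 28.0

The posterior mean is a precision-weighted average: μ_n = (τ₀μ₀ + τ_data·x̄)/(τ₀+τ_data), with τ₀=1/σ₀² and τ_data=n/σ².
Here τ₀ = 1/13.6 = 0.073529 and τ_data = 29/68.9 = 0.420900, so τ_n = 0.494429.
Rearranging for μ₀: μ₀ = (μ_n·τ_n − τ_data·x̄)/τ₀ = (15.1456·0.494429 − 0.420900·12.9) / 0.073529 = 2.058814/0.073529 ≈ 28.0.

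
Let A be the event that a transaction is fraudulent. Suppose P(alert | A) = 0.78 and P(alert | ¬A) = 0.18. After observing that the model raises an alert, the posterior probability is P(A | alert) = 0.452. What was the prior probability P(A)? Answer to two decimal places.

Bayes' rule in odds form gives O(A|E) = O(A)·[P(E|A)/P(E|¬A)], hence O(A) = O(A|E)/LR.
Posterior odds = 0.452/(1−0.452) = 0.8248. LR = 0.78/0.18 = 4.3333.
Prior odds = 0.8248/4.3333 = 0.1903, so P(A) = 0.1903/(1+0.1903) ≈ 0.16.

P(A) = 0.16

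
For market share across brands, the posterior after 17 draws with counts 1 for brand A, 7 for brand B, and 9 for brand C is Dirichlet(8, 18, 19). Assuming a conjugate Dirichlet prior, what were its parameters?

Dirichlet(7, 11, 10)

For a Dirichlet(α) prior with multinomial counts c, the posterior is Dirichlet(α + c) componentwise.
Subtract each count from the matching posterior parameter: 8−1=7, 18−7=11, 19−9=10.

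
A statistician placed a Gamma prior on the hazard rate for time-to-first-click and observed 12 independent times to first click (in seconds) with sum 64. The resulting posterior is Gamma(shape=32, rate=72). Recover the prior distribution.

Gamma(shape=20, rate=8)

For an exponential likelihood with a Gamma(α, β) prior on the rate, n observations with total T give posterior Gamma(α+n, β+T).
So α = 32 − 12 = 20 and β = 72 − 64 = 8.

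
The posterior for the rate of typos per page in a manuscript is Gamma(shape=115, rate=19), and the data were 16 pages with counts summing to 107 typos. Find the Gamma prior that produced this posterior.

Gamma(shape=8, rate=3)

Gamma–Poisson conjugacy: posterior shape = α + Σxᵢ, posterior rate = β + n.
So α = 115 − 107 = 8 and β = 19 − 16 = 3.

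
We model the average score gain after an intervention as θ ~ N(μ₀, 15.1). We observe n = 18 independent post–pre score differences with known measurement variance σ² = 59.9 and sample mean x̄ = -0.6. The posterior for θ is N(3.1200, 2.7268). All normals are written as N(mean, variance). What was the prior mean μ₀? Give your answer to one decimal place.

μ₀ = 20.0

The posterior mean is a precision-weighted average: μ_n = (τ₀μ₀ + τ_data·x̄)/(τ₀+τ_data), with τ₀=1/σ₀² and τ_data=n/σ².
Here τ₀ = 1/15.1 = 0.066225 and τ_data = 18/59.9 = 0.300501, so τ_n = 0.366726.
Rearranging for μ₀: μ₀ = (μ_n·τ_n − τ_data·x̄)/τ₀ = (3.1200·0.366726 − 0.300501·-0.6) / 0.066225 = 1.324486/0.066225 ≈ 20.0.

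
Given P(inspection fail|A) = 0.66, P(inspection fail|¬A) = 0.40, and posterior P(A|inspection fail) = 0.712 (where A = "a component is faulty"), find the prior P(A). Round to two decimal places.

In odds form, posterior odds = prior odds × likelihood ratio, so prior odds = posterior odds ÷ LR.
Posterior odds = 0.712/(1−0.712) = 2.4722. LR = 0.66/0.40 = 1.6500.
Prior odds = 2.4722/1.6500 = 1.4983, so P(A) = 1.4983/(1+1.4983) ≈ 0.60.

P(A) = 0.60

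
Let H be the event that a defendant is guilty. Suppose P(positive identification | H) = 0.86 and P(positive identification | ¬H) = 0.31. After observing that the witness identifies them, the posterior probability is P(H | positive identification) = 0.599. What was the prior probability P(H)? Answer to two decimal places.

P(H) = 0.35

In odds form, posterior odds = prior odds × likelihood ratio, so prior odds = posterior odds ÷ LR.
Posterior odds = 0.599/(1−0.599) = 1.4938. LR = 0.86/0.31 = 2.7742.
Prior odds = 1.4938/2.7742 = 0.5385, so P(H) = 0.5385/(1+0.5385) ≈ 0.35.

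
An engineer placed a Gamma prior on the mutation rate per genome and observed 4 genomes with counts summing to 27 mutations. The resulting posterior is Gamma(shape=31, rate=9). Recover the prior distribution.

Gamma(shape=4, rate=5)

A Gamma(α, β) prior (rate parametrization) on a Poisson rate with n observations summing to S gives posterior Gamma(α+S, β+n).
So α = 31 − 27 = 4 and β = 9 − 4 = 5.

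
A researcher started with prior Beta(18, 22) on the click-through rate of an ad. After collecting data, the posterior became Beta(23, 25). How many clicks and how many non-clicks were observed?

Under Beta–binomial conjugacy the posterior parameters are (α+s, β+f).
So s = 23 − 18 = 5 and f = 25 − 22 = 3.

5 clicks and 3 non-clicks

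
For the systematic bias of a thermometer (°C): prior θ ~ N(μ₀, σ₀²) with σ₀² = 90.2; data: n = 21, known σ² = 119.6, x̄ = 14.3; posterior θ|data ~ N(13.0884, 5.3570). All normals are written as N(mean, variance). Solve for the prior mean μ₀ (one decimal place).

μ₀ = -6.1

The posterior mean is a precision-weighted average: μ_n = (τ₀μ₀ + τ_data·x̄)/(τ₀+τ_data), with τ₀=1/σ₀² and τ_data=n/σ².
Here τ₀ = 1/90.2 = 0.011086 and τ_data = 21/119.6 = 0.175585, so τ_n = 0.186671.
Rearranging for μ₀: μ₀ = (μ_n·τ_n − τ_data·x̄)/τ₀ = (13.0884·0.186671 − 0.175585·14.3) / 0.011086 = -0.067641/0.011086 ≈ -6.1.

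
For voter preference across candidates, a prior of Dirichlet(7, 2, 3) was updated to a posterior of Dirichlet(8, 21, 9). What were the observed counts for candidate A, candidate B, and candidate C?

For a Dirichlet(α) prior with multinomial counts c, the posterior is Dirichlet(α + c) componentwise.
Counts are posterior − prior componentwise: 8−7=1, 21−2=19, 9−3=6.

counts (1, 19, 6)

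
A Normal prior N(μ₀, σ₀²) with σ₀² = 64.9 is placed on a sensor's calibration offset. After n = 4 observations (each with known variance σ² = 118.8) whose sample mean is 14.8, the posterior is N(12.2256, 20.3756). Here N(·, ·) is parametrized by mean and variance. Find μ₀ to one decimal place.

The posterior mean is a precision-weighted average: μ_n = (τ₀μ₀ + τ_data·x̄)/(τ₀+τ_data), with τ₀=1/σ₀² and τ_data=n/σ².
Here τ₀ = 1/64.9 = 0.015408 and τ_data = 4/118.8 = 0.033670, so τ_n = 0.049078.
Rearranging for μ₀: μ₀ = (μ_n·τ_n − τ_data·x̄)/τ₀ = (12.2256·0.049078 − 0.033670·14.8) / 0.015408 = 0.101692/0.015408 ≈ 6.6.

μ₀ = 6.6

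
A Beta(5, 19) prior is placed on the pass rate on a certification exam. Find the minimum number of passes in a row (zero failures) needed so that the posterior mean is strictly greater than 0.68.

After k passes and 0 failures the posterior is Beta(5+k, 19), with mean (5+k)/(5+19+k).
Set (5+k)/(24+k) > 0.68 and solve: k > (0.68·24 − 5)/(1 − 0.68) = 35.375.
The smallest integer exceeding 35.375 is 36, and checking k=36: (41)/(60) = 0.6833 > 0.68.

k = 36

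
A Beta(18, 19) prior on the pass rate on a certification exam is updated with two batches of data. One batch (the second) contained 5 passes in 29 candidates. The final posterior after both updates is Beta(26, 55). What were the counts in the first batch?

3 passes and 12 failures

Sequential conjugate updates are equivalent to a single update on the pooled data, so total successes = posterior α − prior α and total failures = posterior β − prior β.
Total across both batches: 26−18=8 passes, 55−19=36 failures.
Subtract the second batch: 8−5=3 passes and 36−24=12 failures.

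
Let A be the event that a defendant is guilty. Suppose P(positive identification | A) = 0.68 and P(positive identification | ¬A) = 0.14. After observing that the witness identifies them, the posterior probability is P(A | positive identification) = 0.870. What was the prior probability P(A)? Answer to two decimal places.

In odds form, posterior odds = prior odds × likelihood ratio, so prior odds = posterior odds ÷ LR.
Posterior odds = 0.870/(1−0.870) = 6.6923. LR = 0.68/0.14 = 4.8571.
Prior odds = 6.6923/4.8571 = 1.3778, so P(A) = 1.3778/(1+1.3778) ≈ 0.58.

P(A) = 0.58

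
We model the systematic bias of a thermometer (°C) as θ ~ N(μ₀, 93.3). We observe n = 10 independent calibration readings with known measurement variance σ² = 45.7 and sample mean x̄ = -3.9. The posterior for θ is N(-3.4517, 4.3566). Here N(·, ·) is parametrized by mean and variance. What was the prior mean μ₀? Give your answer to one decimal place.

μ₀ = 5.7

With known observation variance, the Normal–Normal posterior has precision τ_n = τ₀ + n/σ² and mean μ_n = (τ₀μ₀ + (n/σ²)x̄)/τ_n.
Here τ₀ = 1/93.3 = 0.010718 and τ_data = 10/45.7 = 0.218818, so τ_n = 0.229536.
Rearranging for μ₀: μ₀ = (μ_n·τ_n − τ_data·x̄)/τ₀ = (-3.4517·0.229536 − 0.218818·-3.9) / 0.010718 = 0.061101/0.010718 ≈ 5.7.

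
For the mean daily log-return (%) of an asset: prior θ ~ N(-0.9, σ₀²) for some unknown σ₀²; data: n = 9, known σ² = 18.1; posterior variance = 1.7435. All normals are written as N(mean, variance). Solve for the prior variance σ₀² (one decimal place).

σ₀² = 13.1

For the Normal–Normal model with known σ², precisions add: τ_n = τ₀ + n/σ².
So 1/σ₀² = 1/1.7435 − 9/18.1 = 0.573559 − 0.497238 = 0.076321.
Hence σ₀² = 1/0.076321 ≈ 13.1.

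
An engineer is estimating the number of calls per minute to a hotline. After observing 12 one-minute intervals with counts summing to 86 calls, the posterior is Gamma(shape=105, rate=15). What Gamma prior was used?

Gamma(shape=19, rate=3)

Gamma–Poisson conjugacy: posterior shape = α + Σxᵢ, posterior rate = β + n.
So α = 105 − 86 = 19 and β = 15 − 12 = 3.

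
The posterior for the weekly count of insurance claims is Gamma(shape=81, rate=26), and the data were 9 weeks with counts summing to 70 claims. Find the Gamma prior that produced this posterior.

Gamma(shape=11, rate=17)

Gamma–Poisson conjugacy: posterior shape = α + Σxᵢ, posterior rate = β + n.
So α = 81 − 70 = 11 and β = 26 − 9 = 17.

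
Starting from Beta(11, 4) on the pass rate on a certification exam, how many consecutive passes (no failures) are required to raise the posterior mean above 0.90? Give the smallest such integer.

k = 26

After k passes and 0 failures the posterior is Beta(11+k, 4), with mean (11+k)/(11+4+k).
Set (11+k)/(15+k) > 0.90 and solve: k > (0.90·15 − 11)/(1 − 0.90) = 25.000.
The smallest integer exceeding 25.000 is 26, and checking k=26: (37)/(41) = 0.9024 > 0.90.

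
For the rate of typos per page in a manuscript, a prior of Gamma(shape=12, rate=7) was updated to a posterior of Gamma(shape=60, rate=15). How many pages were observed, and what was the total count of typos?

n = 8 pages with total 48 typos

A Gamma(α, β) prior (rate parametrization) on a Poisson rate with n observations summing to S gives posterior Gamma(α+S, β+n).
Matching: Σxᵢ = 60 − 12 = 48 and n = 15 − 7 = 8.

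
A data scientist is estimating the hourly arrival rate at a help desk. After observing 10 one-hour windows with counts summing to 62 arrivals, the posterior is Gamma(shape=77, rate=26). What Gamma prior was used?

Gamma(shape=15, rate=16)

A Gamma(α, β) prior (rate parametrization) on a Poisson rate with n observations summing to S gives posterior Gamma(α+S, β+n).
So α = 77 − 62 = 15 and β = 26 − 10 = 16.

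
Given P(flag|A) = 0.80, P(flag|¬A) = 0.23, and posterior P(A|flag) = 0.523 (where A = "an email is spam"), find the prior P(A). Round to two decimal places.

P(A) = 0.24

In odds form, posterior odds = prior odds × likelihood ratio, so prior odds = posterior odds ÷ LR.
Posterior odds = 0.523/(1−0.523) = 1.0964. LR = 0.80/0.23 = 3.4783.
Prior odds = 1.0964/3.4783 = 0.3152, so P(A) = 0.3152/(1+0.3152) ≈ 0.24.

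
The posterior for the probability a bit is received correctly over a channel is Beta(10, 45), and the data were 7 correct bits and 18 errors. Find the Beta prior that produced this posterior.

Beta is conjugate to the binomial likelihood: posterior = Beta(α+s, β+f).
Subtract the data counts: 10−7=3, 45−18=27.

Beta(3, 27)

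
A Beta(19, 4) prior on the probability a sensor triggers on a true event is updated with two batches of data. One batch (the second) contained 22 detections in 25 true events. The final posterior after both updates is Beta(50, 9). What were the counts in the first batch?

Sequential conjugate updates are equivalent to a single update on the pooled data, so total successes = posterior α − prior α and total failures = posterior β − prior β.
Total across both batches: 50−19=31 detections, 9−4=5 misses.
Subtract the second batch: 31−22=9 detections and 5−3=2 misses.

9 detections and 2 misses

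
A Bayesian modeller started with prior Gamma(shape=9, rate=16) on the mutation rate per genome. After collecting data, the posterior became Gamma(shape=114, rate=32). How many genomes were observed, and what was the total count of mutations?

A Gamma(α, β) prior (rate parametrization) on a Poisson rate with n observations summing to S gives posterior Gamma(α+S, β+n).
Matching: Σxᵢ = 114 − 9 = 105 and n = 32 − 16 = 16.

n = 16 genomes with total 105 mutations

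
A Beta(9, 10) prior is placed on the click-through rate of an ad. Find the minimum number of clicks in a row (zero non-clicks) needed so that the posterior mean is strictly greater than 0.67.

After k clicks and 0 non-clicks the posterior is Beta(9+k, 10), with mean (9+k)/(9+10+k).
Set (9+k)/(19+k) > 0.67 and solve: k > (0.67·19 − 9)/(1 − 0.67) = 11.303.
The smallest integer exceeding 11.303 is 12.

k = 12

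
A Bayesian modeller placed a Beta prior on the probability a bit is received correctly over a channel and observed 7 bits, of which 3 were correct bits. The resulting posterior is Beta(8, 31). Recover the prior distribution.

Beta is conjugate to the binomial likelihood: posterior = Beta(α+s, β+f).
So α = 8 − 3 = 5 and β = 31 − 4 = 27.

Beta(5, 27)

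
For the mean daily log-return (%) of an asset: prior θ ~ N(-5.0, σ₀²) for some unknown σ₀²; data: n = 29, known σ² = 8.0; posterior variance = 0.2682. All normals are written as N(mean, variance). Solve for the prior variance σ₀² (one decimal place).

σ₀² = 9.7

Posterior precision equals prior precision plus data precision: 1/σ_n² = 1/σ₀² + n/σ².
So 1/σ₀² = 1/0.2682 − 29/8.0 = 3.728561 − 3.625000 = 0.103561.
Hence σ₀² = 1/0.103561 ≈ 9.7.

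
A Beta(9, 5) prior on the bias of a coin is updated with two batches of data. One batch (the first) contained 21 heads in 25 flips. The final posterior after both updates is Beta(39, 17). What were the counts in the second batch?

9 heads and 8 tails

Sequential conjugate updates are equivalent to a single update on the pooled data, so total successes = posterior α − prior α and total failures = posterior β − prior β.
Total across both batches: 39−9=30 heads, 17−5=12 tails.
Subtract the first batch: 30−21=9 heads and 12−4=8 tails.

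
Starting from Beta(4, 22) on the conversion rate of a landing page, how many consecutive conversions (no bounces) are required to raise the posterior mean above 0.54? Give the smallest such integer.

After k conversions and 0 bounces the posterior is Beta(4+k, 22), with mean (4+k)/(4+22+k).
Set (4+k)/(26+k) > 0.54 and solve: k > (0.54·26 − 4)/(1 − 0.54) = 21.826.
The smallest integer exceeding 21.826 is 22.

k = 22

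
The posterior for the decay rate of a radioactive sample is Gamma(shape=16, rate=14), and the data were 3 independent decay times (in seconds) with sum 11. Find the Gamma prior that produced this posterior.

Gamma(shape=13, rate=3)

For an exponential likelihood with a Gamma(α, β) prior on the rate, n observations with total T give posterior Gamma(α+n, β+T).
So α = 16 − 3 = 13 and β = 14 − 11 = 3.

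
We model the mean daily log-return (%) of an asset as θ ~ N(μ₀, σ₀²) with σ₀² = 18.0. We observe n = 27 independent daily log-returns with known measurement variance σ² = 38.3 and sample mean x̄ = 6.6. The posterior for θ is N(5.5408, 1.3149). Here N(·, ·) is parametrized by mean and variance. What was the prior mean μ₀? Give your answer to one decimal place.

The posterior mean is a precision-weighted average: μ_n = (τ₀μ₀ + τ_data·x̄)/(τ₀+τ_data), with τ₀=1/σ₀² and τ_data=n/σ².
Here τ₀ = 1/18.0 = 0.055556 and τ_data = 27/38.3 = 0.704961, so τ_n = 0.760517.
Rearranging for μ₀: μ₀ = (μ_n·τ_n − τ_data·x̄)/τ₀ = (5.5408·0.760517 − 0.704961·6.6) / 0.055556 = -0.438870/0.055556 ≈ -7.9.

μ₀ = -7.9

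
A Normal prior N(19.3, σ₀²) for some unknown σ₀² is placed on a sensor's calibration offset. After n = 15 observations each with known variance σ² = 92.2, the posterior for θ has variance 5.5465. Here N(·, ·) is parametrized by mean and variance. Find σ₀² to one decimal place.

Posterior precision equals prior precision plus data precision: 1/σ_n² = 1/σ₀² + n/σ².
So 1/σ₀² = 1/5.5465 − 15/92.2 = 0.180294 − 0.162690 = 0.017604.
Hence σ₀² = 1/0.017604 ≈ 56.8.

σ₀² = 56.8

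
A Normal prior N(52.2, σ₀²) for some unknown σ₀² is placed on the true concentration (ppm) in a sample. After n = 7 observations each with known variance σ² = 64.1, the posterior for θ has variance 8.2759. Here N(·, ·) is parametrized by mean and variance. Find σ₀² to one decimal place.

Posterior precision equals prior precision plus data precision: 1/σ_n² = 1/σ₀² + n/σ².
So 1/σ₀² = 1/8.2759 − 7/64.1 = 0.120833 − 0.109204 = 0.011629.
Hence σ₀² = 1/0.011629 ≈ 86.0.

σ₀² = 86.0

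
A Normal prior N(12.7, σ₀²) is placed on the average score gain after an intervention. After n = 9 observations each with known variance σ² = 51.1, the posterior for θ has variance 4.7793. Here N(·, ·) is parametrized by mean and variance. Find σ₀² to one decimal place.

σ₀² = 30.2

For the Normal–Normal model with known σ², precisions add: τ_n = τ₀ + n/σ².
So 1/σ₀² = 1/4.7793 − 9/51.1 = 0.209236 − 0.176125 = 0.033111.
Hence σ₀² = 1/0.033111 ≈ 30.2.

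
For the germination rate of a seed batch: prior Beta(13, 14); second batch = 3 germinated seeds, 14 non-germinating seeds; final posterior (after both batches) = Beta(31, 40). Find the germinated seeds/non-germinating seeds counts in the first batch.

15 germinated seeds and 12 non-germinating seeds

Because Beta–binomial updating is additive in the counts, the combined data contributed (α_post−α_prior, β_post−β_prior) successes and failures.
Total across both batches: 31−13=18 germinated seeds, 40−14=26 non-germinating seeds.
Subtract the second batch: 18−3=15 germinated seeds and 26−14=12 non-germinating seeds.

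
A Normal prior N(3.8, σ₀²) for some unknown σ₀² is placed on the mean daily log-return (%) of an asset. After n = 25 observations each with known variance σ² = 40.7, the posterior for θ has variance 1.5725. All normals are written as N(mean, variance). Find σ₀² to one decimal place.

σ₀² = 46.1

Posterior precision equals prior precision plus data precision: 1/σ_n² = 1/σ₀² + n/σ².
So 1/σ₀² = 1/1.5725 − 25/40.7 = 0.635930 − 0.614251 = 0.021679.
Hence σ₀² = 1/0.021679 ≈ 46.1.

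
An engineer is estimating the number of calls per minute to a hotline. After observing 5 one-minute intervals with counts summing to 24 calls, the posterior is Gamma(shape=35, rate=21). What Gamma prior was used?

Gamma–Poisson conjugacy: posterior shape = α + Σxᵢ, posterior rate = β + n.
So α = 35 − 24 = 11 and β = 21 − 5 = 16.

Gamma(shape=11, rate=16)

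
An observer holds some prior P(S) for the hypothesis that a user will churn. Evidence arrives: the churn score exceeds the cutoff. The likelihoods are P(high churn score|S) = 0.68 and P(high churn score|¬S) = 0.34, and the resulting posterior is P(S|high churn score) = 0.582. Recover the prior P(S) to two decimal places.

In odds form, posterior odds = prior odds × likelihood ratio, so prior odds = posterior odds ÷ LR.
Posterior odds = 0.582/(1−0.582) = 1.3923. LR = 0.68/0.34 = 2.0000.
Prior odds = 1.3923/2.0000 = 0.6962, so P(S) = 0.6962/(1+0.6962) ≈ 0.41.

P(S) = 0.41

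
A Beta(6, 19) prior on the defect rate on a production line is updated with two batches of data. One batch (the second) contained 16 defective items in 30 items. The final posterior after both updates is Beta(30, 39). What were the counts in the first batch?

Sequential conjugate updates are equivalent to a single update on the pooled data, so total successes = posterior α − prior α and total failures = posterior β − prior β.
Total across both batches: 30−6=24 defective items, 39−19=20 good items.
Subtract the second batch: 24−16=8 defective items and 20−14=6 good items.

8 defective items and 6 good items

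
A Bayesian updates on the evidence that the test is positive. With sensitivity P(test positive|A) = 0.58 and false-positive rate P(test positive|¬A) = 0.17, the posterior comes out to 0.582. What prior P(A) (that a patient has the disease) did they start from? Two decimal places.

In odds form, posterior odds = prior odds × likelihood ratio, so prior odds = posterior odds ÷ LR.
Posterior odds = 0.582/(1−0.582) = 1.3923. LR = 0.58/0.17 = 3.4118.
Prior odds = 1.3923/3.4118 = 0.4081, so P(A) = 0.4081/(1+0.4081) ≈ 0.29.

P(A) = 0.29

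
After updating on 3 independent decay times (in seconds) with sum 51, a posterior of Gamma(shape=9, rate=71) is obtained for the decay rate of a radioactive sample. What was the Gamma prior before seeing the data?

Gamma–exponential conjugacy: posterior shape = α + n, posterior rate = β + Σtᵢ.
So α = 9 − 3 = 6 and β = 71 − 51 = 20.

Gamma(shape=6, rate=20)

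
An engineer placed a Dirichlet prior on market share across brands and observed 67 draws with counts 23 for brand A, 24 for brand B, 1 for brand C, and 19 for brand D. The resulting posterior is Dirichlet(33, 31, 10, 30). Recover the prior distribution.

Dirichlet(10, 7, 9, 11)

For a Dirichlet(α) prior with multinomial counts c, the posterior is Dirichlet(α + c) componentwise.
Subtract each count from the matching posterior parameter: 33−23=10, 31−24=7, 10−1=9, 30−19=11.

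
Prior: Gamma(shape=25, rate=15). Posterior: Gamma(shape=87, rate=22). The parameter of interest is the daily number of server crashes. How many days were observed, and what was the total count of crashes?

n = 7 days with total 62 crashes

Gamma–Poisson conjugacy: posterior shape = α + Σxᵢ, posterior rate = β + n.
Matching: Σxᵢ = 87 − 25 = 62 and n = 22 − 15 = 7.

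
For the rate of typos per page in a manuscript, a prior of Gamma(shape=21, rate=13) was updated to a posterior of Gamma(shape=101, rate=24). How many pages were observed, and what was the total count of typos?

Gamma–Poisson conjugacy: posterior shape = α + Σxᵢ, posterior rate = β + n.
Matching: Σxᵢ = 101 − 21 = 80 and n = 24 − 13 = 11.

n = 11 pages with total 80 typos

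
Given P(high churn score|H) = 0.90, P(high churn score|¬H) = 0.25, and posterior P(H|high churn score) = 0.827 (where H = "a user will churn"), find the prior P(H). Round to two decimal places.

In odds form, posterior odds = prior odds × likelihood ratio, so prior odds = posterior odds ÷ LR.
Posterior odds = 0.827/(1−0.827) = 4.7803. LR = 0.90/0.25 = 3.6000.
Prior odds = 4.7803/3.6000 = 1.3279, so P(H) = 1.3279/(1+1.3279) ≈ 0.57.

P(H) = 0.57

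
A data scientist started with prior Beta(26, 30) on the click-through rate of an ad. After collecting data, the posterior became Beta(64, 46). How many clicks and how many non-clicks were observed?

A Beta(a, b) prior with s successes and f failures in binomial data gives a Beta(a+s, b+f) posterior.
So s = 64 − 26 = 38 and f = 46 − 30 = 16.

38 clicks and 16 non-clicks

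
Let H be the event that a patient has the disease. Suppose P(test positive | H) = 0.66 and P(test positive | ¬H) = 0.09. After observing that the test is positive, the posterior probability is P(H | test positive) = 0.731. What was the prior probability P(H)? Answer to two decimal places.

P(H) = 0.27

In odds form, posterior odds = prior odds × likelihood ratio, so prior odds = posterior odds ÷ LR.
Posterior odds = 0.731/(1−0.731) = 2.7175. LR = 0.66/0.09 = 7.3333.
Prior odds = 2.7175/7.3333 = 0.3706, so P(H) = 0.3706/(1+0.3706) ≈ 0.27.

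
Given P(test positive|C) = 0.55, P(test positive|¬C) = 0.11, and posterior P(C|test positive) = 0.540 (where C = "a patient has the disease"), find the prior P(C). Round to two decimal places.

In odds form, posterior odds = prior odds × likelihood ratio, so prior odds = posterior odds ÷ LR.
Posterior odds = 0.540/(1−0.540) = 1.1739. LR = 0.55/0.11 = 5.0000.
Prior odds = 1.1739/5.0000 = 0.2348, so P(C) = 0.2348/(1+0.2348) ≈ 0.19.

P(C) = 0.19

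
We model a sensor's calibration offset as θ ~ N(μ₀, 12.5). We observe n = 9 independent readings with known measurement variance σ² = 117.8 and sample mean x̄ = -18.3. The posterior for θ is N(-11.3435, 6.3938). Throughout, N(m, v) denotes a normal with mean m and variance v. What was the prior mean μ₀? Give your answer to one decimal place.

μ₀ = -4.7

The posterior mean is a precision-weighted average: μ_n = (τ₀μ₀ + τ_data·x̄)/(τ₀+τ_data), with τ₀=1/σ₀² and τ_data=n/σ².
Here τ₀ = 1/12.5 = 0.080000 and τ_data = 9/117.8 = 0.076401, so τ_n = 0.156401.
Rearranging for μ₀: μ₀ = (μ_n·τ_n − τ_data·x̄)/τ₀ = (-11.3435·0.156401 − 0.076401·-18.3) / 0.080000 = -0.375996/0.080000 ≈ -4.7.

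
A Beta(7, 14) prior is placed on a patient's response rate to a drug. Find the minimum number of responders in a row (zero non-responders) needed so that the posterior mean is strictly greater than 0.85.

k = 73

After k responders and 0 non-responders the posterior is Beta(7+k, 14), with mean (7+k)/(7+14+k).
Set (7+k)/(21+k) > 0.85 and solve: k > (0.85·21 − 7)/(1 − 0.85) = 72.333.
The smallest integer exceeding 72.333 is 73, and checking k=73: (80)/(94) = 0.8511 > 0.85.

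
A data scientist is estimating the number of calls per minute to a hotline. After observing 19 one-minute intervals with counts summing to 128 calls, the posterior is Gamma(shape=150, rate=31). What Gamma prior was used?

Gamma(shape=22, rate=12)

A Gamma(α, β) prior (rate parametrization) on a Poisson rate with n observations summing to S gives posterior Gamma(α+S, β+n).
So α = 150 − 128 = 22 and β = 31 − 19 = 12.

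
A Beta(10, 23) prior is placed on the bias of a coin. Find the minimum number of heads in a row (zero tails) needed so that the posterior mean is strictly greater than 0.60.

k = 25

After k heads and 0 tails the posterior is Beta(10+k, 23), with mean (10+k)/(10+23+k).
Set (10+k)/(33+k) > 0.60 and solve: k > (0.60·33 − 10)/(1 − 0.60) = 24.500.
The smallest integer exceeding 24.500 is 25.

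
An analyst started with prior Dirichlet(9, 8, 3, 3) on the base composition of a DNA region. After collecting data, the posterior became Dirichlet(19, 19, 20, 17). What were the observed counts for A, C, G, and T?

For a Dirichlet(α) prior with multinomial counts c, the posterior is Dirichlet(α + c) componentwise.
Counts are posterior − prior componentwise: 19−9=10, 19−8=11, 20−3=17, 17−3=14.

counts (10, 11, 17, 14)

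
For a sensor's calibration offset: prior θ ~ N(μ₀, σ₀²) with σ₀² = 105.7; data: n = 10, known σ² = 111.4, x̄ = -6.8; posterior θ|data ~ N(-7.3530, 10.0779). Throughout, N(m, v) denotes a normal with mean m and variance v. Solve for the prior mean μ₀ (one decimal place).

μ₀ = -12.6

The posterior mean is a precision-weighted average: μ_n = (τ₀μ₀ + τ_data·x̄)/(τ₀+τ_data), with τ₀=1/σ₀² and τ_data=n/σ².
Here τ₀ = 1/105.7 = 0.009461 and τ_data = 10/111.4 = 0.089767, so τ_n = 0.099228.
Rearranging for μ₀: μ₀ = (μ_n·τ_n − τ_data·x̄)/τ₀ = (-7.3530·0.099228 − 0.089767·-6.8) / 0.009461 = -0.119208/0.009461 ≈ -12.6.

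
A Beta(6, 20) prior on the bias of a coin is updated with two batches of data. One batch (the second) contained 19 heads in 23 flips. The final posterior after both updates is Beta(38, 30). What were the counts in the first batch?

Because Beta–binomial updating is additive in the counts, the combined data contributed (α_post−α_prior, β_post−β_prior) successes and failures.
Total across both batches: 38−6=32 heads, 30−20=10 tails.
Subtract the second batch: 32−19=13 heads and 10−4=6 tails.

13 heads and 6 tails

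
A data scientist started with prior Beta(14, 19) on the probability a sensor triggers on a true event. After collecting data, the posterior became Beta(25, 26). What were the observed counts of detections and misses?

11 detections and 7 misses

Under Beta–binomial conjugacy the posterior parameters are (α+s, β+f).
So s = 25 − 14 = 11 and f = 26 − 19 = 7.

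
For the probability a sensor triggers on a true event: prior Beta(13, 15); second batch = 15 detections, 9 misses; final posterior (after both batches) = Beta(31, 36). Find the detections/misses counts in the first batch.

Sequential conjugate updates are equivalent to a single update on the pooled data, so total successes = posterior α − prior α and total failures = posterior β − prior β.
Total across both batches: 31−13=18 detections, 36−15=21 misses.
Subtract the second batch: 18−15=3 detections and 21−9=12 misses.

3 detections and 12 misses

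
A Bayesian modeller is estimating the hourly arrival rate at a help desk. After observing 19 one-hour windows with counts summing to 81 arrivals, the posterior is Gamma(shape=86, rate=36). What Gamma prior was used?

Gamma–Poisson conjugacy: posterior shape = α + Σxᵢ, posterior rate = β + n.
So α = 86 − 81 = 5 and β = 36 − 19 = 17.

Gamma(shape=5, rate=17)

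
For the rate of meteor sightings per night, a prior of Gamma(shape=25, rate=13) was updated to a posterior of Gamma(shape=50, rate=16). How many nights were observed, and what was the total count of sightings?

Gamma–Poisson conjugacy: posterior shape = α + Σxᵢ, posterior rate = β + n.
Matching: Σxᵢ = 50 − 25 = 25 and n = 16 − 13 = 3.

n = 3 nights with total 25 sightings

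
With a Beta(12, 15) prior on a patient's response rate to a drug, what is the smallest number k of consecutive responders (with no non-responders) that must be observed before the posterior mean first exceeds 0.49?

After k responders and 0 non-responders the posterior is Beta(12+k, 15), with mean (12+k)/(12+15+k).
Set (12+k)/(27+k) > 0.49 and solve: k > (0.49·27 − 12)/(1 − 0.49) = 2.412.
The smallest integer exceeding 2.412 is 3.

k = 3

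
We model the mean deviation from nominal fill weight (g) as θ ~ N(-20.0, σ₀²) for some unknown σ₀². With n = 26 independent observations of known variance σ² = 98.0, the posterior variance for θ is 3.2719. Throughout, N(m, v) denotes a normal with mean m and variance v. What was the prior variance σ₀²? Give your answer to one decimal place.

σ₀² = 24.8

Posterior precision equals prior precision plus data precision: 1/σ_n² = 1/σ₀² + n/σ².
So 1/σ₀² = 1/3.2719 − 26/98.0 = 0.305633 − 0.265306 = 0.040327.
Hence σ₀² = 1/0.040327 ≈ 24.8.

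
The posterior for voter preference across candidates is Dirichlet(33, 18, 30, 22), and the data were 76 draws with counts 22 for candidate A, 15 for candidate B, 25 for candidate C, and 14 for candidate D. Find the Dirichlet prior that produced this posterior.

For a Dirichlet(α) prior with multinomial counts c, the posterior is Dirichlet(α + c) componentwise.
Subtract each count from the matching posterior parameter: 33−22=11, 18−15=3, 30−25=5, 22−14=8.

Dirichlet(11, 3, 5, 8)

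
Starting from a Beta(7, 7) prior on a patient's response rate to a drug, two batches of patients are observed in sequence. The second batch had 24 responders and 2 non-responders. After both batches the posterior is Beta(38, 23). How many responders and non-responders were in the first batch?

Sequential conjugate updates are equivalent to a single update on the pooled data, so total successes = posterior α − prior α and total failures = posterior β − prior β.
Total across both batches: 38−7=31 responders, 23−7=16 non-responders.
Subtract the second batch: 31−24=7 responders and 16−2=14 non-responders.

7 responders and 14 non-responders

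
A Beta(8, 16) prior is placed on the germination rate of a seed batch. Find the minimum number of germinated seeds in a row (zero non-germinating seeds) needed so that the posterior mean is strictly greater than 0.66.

After k germinated seeds and 0 non-germinating seeds the posterior is Beta(8+k, 16), with mean (8+k)/(8+16+k).
Set (8+k)/(24+k) > 0.66 and solve: k > (0.66·24 − 8)/(1 − 0.66) = 23.059.
The smallest integer exceeding 23.059 is 24, and checking k=24: (32)/(48) = 0.6667 > 0.66.

k = 24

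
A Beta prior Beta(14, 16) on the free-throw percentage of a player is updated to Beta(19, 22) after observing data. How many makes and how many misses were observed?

5 makes and 6 misses

Beta is conjugate to the binomial likelihood: posterior = Beta(a+s, b+f).
So s = 19 − 14 = 5 and f = 22 − 16 = 6.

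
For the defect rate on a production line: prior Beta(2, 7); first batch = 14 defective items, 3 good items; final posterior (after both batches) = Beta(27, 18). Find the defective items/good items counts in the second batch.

11 defective items and 8 good items

Sequential conjugate updates are equivalent to a single update on the pooled data, so total successes = posterior α − prior α and total failures = posterior β − prior β.
Total across both batches: 27−2=25 defective items, 18−7=11 good items.
Subtract the first batch: 25−14=11 defective items and 11−3=8 good items.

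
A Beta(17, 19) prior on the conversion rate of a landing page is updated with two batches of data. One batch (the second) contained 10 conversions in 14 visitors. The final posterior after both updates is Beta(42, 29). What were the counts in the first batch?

15 conversions and 6 bounces

Sequential conjugate updates are equivalent to a single update on the pooled data, so total successes = posterior α − prior α and total failures = posterior β − prior β.
Total across both batches: 42−17=25 conversions, 29−19=10 bounces.
Subtract the second batch: 25−10=15 conversions and 10−4=6 bounces.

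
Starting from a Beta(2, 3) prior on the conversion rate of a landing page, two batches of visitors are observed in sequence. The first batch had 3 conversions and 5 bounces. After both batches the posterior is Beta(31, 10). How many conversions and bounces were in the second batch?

26 conversions and 2 bounces

Sequential conjugate updates are equivalent to a single update on the pooled data, so total successes = posterior α − prior α and total failures = posterior β − prior β.
Total across both batches: 31−2=29 conversions, 10−3=7 bounces.
Subtract the first batch: 29−3=26 conversions and 7−5=2 bounces.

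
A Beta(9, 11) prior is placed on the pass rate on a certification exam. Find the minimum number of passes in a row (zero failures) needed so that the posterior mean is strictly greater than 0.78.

After k passes and 0 failures the posterior is Beta(9+k, 11), with mean (9+k)/(9+11+k).
Set (9+k)/(20+k) > 0.78 and solve: k > (0.78·20 − 9)/(1 − 0.78) = 30.000.
The smallest integer exceeding 30.000 is 31, and checking k=31: (40)/(51) = 0.7843 > 0.78.

k = 31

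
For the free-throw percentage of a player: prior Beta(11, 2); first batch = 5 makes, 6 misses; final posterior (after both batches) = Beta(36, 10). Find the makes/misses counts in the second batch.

Because Beta–binomial updating is additive in the counts, the combined data contributed (α_post−α_prior, β_post−β_prior) successes and failures.
Total across both batches: 36−11=25 makes, 10−2=8 misses.
Subtract the first batch: 25−5=20 makes and 8−6=2 misses.

20 makes and 2 misses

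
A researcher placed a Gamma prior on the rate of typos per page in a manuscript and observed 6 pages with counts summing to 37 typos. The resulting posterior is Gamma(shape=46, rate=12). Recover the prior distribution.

Gamma(shape=9, rate=6)

Gamma–Poisson conjugacy: posterior shape = α + Σxᵢ, posterior rate = β + n.
So α = 46 − 37 = 9 and β = 12 − 6 = 6.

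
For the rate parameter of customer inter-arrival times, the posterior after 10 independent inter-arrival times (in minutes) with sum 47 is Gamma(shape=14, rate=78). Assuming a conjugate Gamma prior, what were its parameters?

For an exponential likelihood with a Gamma(α, β) prior on the rate, n observations with total T give posterior Gamma(α+n, β+T).
So α = 14 − 10 = 4 and β = 78 − 47 = 31.

Gamma(shape=4, rate=31)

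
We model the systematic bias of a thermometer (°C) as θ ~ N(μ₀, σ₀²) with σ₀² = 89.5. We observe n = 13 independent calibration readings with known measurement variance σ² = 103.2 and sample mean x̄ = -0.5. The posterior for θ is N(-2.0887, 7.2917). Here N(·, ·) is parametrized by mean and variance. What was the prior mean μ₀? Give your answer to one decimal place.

With known observation variance, the Normal–Normal posterior has precision τ_n = τ₀ + n/σ² and mean μ_n = (τ₀μ₀ + (n/σ²)x̄)/τ_n.
Here τ₀ = 1/89.5 = 0.011173 and τ_data = 13/103.2 = 0.125969, so τ_n = 0.137142.
Rearranging for μ₀: μ₀ = (μ_n·τ_n − τ_data·x̄)/τ₀ = (-2.0887·0.137142 − 0.125969·-0.5) / 0.011173 = -0.223464/0.011173 ≈ -20.0.

μ₀ = -20.0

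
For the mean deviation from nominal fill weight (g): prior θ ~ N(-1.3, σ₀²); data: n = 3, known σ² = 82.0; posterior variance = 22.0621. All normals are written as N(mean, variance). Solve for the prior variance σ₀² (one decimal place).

Posterior precision equals prior precision plus data precision: 1/σ_n² = 1/σ₀² + n/σ².
So 1/σ₀² = 1/22.0621 − 3/82.0 = 0.045327 − 0.036585 = 0.008742.
Hence σ₀² = 1/0.008742 ≈ 114.4.

σ₀² = 114.4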